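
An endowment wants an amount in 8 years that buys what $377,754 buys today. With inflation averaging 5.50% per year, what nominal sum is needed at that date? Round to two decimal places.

Cumulative price-level factor: (1+5.50%)^8 ≈ 1.5346865150.
The nominal amount required is $377,754 scaled up by that factor.

$579,733.97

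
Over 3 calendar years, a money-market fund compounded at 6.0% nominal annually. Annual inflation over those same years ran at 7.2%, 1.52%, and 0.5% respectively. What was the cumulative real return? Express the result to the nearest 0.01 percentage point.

Cumulative inflation factor: 1.072 × 1.0152 × 1.005 ≈ 1.09374.
Nominal growth factor: 1.19102. Real growth factor = 1.19102 / 1.09374 ≈ 1.08894.
Total real return ≈ 8.8943%.

8.89%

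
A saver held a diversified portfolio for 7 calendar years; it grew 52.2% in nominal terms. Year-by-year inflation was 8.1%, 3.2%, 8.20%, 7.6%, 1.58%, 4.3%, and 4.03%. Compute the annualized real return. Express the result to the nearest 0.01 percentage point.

0.88%

Cumulative inflation factor: 1.081 × 1.032 × 1.0820 × 1.076 × 1.0158 × 1.043 × 1.0403 ≈ 1.43152.
Nominal growth factor: 1.52200. Real growth factor = 1.52200 / 1.43152 ≈ 1.06321.
Annualized: 1.06321^(1/7) − 1 ≈ 0.00879.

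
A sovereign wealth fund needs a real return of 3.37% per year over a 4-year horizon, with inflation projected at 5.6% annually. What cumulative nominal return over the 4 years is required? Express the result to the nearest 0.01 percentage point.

41.98%

Required annual nominal rate: (1+3.37%)(1+5.6%) − 1 = 9.15872%.
Cumulative over 4 years: (1 + 0.0915872)^4 − 1 ≈ 0.41982.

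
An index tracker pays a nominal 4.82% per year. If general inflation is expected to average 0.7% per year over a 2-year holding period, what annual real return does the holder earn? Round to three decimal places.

4.091%

With constant rates the annual real return is the same each year: (1+4.82%)/(1+0.7%) − 1 = 0.04091.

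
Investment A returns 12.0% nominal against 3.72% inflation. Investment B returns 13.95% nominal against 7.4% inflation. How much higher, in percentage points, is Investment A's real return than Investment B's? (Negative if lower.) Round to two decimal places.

1.88

Investment A real return: 1.120/1.0372 − 1 = 7.983%.
Investment B real return: 1.1395/1.074 − 1 = 6.099%.
Difference: 7.983 − 6.099 = 1.884 pp.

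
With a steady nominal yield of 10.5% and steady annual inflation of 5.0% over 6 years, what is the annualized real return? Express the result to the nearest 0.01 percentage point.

With constant rates the annual real return is the same each year: (1+10.5%)/(1+5.0%) − 1 = 0.05238.

5.24%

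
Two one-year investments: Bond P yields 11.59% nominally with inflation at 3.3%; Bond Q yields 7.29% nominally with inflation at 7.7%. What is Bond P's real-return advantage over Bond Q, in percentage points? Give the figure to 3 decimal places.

Bond P real return: 1.1159/1.033 − 1 = 8.0252%.
Bond Q real return: 1.0729/1.077 − 1 = -0.3807%.
Difference: 8.0252 − (-0.3807) = 8.4059 pp.

8.406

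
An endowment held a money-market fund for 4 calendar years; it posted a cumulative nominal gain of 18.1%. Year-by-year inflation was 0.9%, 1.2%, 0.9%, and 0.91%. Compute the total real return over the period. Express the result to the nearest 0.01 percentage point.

13.59%

Cumulative inflation factor: 1.009 × 1.012 × 1.009 × 1.0091 ≈ 1.03967.
Nominal growth factor: 1.18100. Real growth factor = 1.18100 / 1.03967 ≈ 1.13593.
Total real return ≈ 13.5933%.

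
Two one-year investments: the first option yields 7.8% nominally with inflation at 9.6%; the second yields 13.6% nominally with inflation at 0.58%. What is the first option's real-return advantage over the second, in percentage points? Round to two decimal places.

The first option real return: 1.078/1.096 − 1 = -1.642%.
The second real return: 1.136/1.0058 − 1 = 12.945%.
Difference: -1.642 − 12.945 = -14.587 pp.

-14.59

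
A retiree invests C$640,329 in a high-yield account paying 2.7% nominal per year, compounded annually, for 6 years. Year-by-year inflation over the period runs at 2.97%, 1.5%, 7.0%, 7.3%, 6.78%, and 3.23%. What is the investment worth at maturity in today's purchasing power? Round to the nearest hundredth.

Nominal value at maturity: C$640,329 × (1 + 2.7%)^6 ≈ C$751,321.53.
Price-level factor over 6 years: 1.0297 × 1.015 × 1.070 × 1.073 × 1.0678 × 1.0323 ≈ 1.3226839952.
Dividing the nominal maturity value by the price-level factor gives the value in today's money.

C$568,027.99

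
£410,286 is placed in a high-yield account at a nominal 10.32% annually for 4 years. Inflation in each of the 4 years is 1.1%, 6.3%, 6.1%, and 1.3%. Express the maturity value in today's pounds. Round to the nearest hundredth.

Nominal value at maturity: £410,286 × (1 + 10.32%)^4 ≈ £607,720.25.
Price-level factor over 4 years: 1.011 × 1.063 × 1.061 × 1.013 ≈ 1.1550725135.
Dividing the nominal maturity value by the price-level factor gives the value in today's money.

£526,131.69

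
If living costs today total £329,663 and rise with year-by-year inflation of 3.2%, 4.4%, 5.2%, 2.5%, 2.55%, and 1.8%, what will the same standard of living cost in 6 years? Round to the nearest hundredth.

£399,828.23

Cumulative price-level factor: 1.032 × 1.044 × 1.052 × 1.025 × 1.0255 × 1.018 ≈ 1.2128392519.
The nominal amount required is £329,663 scaled up by that factor.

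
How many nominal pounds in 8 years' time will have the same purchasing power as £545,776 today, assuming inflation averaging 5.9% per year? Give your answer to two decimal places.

£863,340.50

Cumulative price-level factor: (1+5.9%)^8 ≈ 1.5818586761.
The nominal amount required is £545,776 scaled up by that factor.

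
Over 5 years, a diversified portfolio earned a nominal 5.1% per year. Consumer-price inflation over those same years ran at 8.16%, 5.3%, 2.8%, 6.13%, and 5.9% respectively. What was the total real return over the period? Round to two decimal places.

Cumulative inflation factor: 1.0816 × 1.053 × 1.028 × 1.0613 × 1.059 ≈ 1.31590.
Nominal growth factor: 1.28237. Real growth factor = 1.28237 / 1.31590 ≈ 0.97452.
Total real return ≈ -2.5479%.

-2.55%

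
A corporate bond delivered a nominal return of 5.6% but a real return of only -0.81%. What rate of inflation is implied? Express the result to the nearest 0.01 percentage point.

6.46%

From (1+r_nom) = (1+r_real)(1+π), we get 1+π = (1 + 5.6%)/(1 − 0.81%) = 1.056/0.9919 ≈ 1.06462.
So π ≈ 6.4623%.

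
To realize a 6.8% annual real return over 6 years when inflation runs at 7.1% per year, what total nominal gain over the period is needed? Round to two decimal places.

123.96%

Required annual nominal rate: (1+6.8%)(1+7.1%) − 1 = 14.3828%.
Cumulative over 6 years: (1 + 0.143828)^6 − 1 ≈ 1.23957.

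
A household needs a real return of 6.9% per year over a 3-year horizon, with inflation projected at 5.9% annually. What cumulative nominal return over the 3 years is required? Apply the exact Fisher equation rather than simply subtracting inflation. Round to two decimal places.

Required annual nominal rate: (1+6.9%)(1+5.9%) − 1 = 13.2071%.
Cumulative over 3 years: (1 + 0.132071)^3 − 1 ≈ 0.45084.

45.08%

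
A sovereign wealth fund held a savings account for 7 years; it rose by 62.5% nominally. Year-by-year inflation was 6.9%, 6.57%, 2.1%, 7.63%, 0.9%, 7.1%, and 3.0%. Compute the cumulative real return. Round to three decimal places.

Cumulative inflation factor: 1.069 × 1.0657 × 1.021 × 1.0763 × 1.009 × 1.071 × 1.030 ≈ 1.39344.
Nominal growth factor: 1.62500. Real growth factor = 1.62500 / 1.39344 ≈ 1.16618.
Total real return ≈ 16.6175%.

16.618%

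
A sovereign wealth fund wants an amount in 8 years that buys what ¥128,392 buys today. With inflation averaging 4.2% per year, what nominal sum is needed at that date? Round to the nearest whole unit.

Cumulative price-level factor: (1+4.2%)^8 ≈ 1.3897662210.
The nominal amount required is ¥128,392 scaled up by that factor.

¥178,435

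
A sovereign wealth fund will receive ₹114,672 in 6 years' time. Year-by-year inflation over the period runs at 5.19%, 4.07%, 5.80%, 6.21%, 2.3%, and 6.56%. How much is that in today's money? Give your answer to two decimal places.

₹85,513.85

Price-level factor over 6 years: 1.0519 × 1.0407 × 1.0580 × 1.0621 × 1.023 × 1.0656 ≈ 1.3409757733.
Purchasing power today: ₹114,672 divided by that factor.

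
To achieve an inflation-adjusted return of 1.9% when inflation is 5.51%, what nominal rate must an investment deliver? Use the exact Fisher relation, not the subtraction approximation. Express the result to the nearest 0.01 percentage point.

7.51%

By the Fisher equation, 1 + r_nom = (1 + 1.9%)(1 + 5.51%) = 1.019 × 1.0551 = 1.0751469.
So r_nom = 7.51469%.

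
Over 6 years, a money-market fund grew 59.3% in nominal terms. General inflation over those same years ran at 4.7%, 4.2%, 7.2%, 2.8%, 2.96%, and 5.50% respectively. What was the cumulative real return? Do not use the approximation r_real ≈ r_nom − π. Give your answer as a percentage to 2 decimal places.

Cumulative inflation factor: 1.047 × 1.042 × 1.072 × 1.028 × 1.0296 × 1.0550 ≈ 1.30594.
Nominal growth factor: 1.59300. Real growth factor = 1.59300 / 1.30594 ≈ 1.21981.
Total real return ≈ 21.9811%.

21.98%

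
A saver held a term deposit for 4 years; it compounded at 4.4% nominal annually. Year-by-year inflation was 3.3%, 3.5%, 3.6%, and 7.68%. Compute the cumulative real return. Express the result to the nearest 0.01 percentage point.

-0.40%

Cumulative inflation factor: 1.033 × 1.035 × 1.036 × 1.0768 ≈ 1.19271.
Nominal growth factor: 1.18796. Real growth factor = 1.18796 / 1.19271 ≈ 0.99602.
Total real return ≈ -0.3984%.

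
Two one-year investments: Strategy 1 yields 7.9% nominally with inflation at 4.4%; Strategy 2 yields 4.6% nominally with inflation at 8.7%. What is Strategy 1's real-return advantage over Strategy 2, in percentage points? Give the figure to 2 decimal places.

7.12

Strategy 1 real return: 1.079/1.044 − 1 = 3.352%.
Strategy 2 real return: 1.046/1.087 − 1 = -3.772%.
Difference: 3.352 − (-3.772) = 7.124 pp.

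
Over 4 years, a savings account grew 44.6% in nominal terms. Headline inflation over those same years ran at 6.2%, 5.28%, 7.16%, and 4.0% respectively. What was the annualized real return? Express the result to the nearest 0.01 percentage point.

3.79%

Cumulative inflation factor: 1.062 × 1.0528 × 1.0716 × 1.040 ≈ 1.24605.
Nominal growth factor: 1.44600. Real growth factor = 1.44600 / 1.24605 ≈ 1.16046.
Annualized: 1.16046^(1/4) − 1 ≈ 0.03791.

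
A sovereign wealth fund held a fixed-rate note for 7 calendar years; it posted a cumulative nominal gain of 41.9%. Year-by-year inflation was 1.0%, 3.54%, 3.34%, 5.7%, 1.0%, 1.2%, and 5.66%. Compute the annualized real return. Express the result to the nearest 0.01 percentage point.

2.02%

Cumulative inflation factor: 1.010 × 1.0354 × 1.0334 × 1.057 × 1.010 × 1.012 × 1.0566 ≈ 1.23363.
Nominal growth factor: 1.41900. Real growth factor = 1.41900 / 1.23363 ≈ 1.15026.
Annualized: 1.15026^(1/7) − 1 ≈ 0.02020.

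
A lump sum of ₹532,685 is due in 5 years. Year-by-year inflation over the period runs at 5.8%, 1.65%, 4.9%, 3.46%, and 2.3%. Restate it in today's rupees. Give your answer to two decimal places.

Price-level factor over 5 years: 1.058 × 1.0165 × 1.049 × 1.0346 × 1.023 ≈ 1.1940338713.
Purchasing power today: ₹532,685 divided by that factor.

₹446,122.19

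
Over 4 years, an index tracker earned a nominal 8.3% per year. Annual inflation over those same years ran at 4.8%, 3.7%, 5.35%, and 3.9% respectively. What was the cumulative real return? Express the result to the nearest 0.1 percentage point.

15.6%

Cumulative inflation factor: 1.048 × 1.037 × 1.0535 × 1.039 ≈ 1.18957.
Nominal growth factor: 1.37567. Real growth factor = 1.37567 / 1.18957 ≈ 1.15644.
Total real return ≈ 15.6442%.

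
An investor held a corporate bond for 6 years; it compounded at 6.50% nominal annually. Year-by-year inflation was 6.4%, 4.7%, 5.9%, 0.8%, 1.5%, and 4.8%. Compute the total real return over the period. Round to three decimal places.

Cumulative inflation factor: 1.064 × 1.047 × 1.059 × 1.008 × 1.015 × 1.048 ≈ 1.26495.
Nominal growth factor: 1.45914. Real growth factor = 1.45914 / 1.26495 ≈ 1.15352.
Total real return ≈ 15.3521%.

15.352%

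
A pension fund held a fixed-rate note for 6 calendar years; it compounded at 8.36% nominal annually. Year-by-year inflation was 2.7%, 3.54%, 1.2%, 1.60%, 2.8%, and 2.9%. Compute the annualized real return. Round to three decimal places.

5.765%

Cumulative inflation factor: 1.027 × 1.0354 × 1.012 × 1.0160 × 1.028 × 1.029 ≈ 1.15654.
Nominal growth factor: 1.61888. Real growth factor = 1.61888 / 1.15654 ≈ 1.39976.
Annualized: 1.39976^(1/6) − 1 ≈ 0.05765.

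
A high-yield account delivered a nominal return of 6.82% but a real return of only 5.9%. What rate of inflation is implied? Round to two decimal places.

From (1+r_nom) = (1+r_real)(1+π), we get 1+π = (1 + 6.82%)/(1 + 5.9%) = 1.0682/1.059 ≈ 1.00869.
So π ≈ 0.8687%.

0.87%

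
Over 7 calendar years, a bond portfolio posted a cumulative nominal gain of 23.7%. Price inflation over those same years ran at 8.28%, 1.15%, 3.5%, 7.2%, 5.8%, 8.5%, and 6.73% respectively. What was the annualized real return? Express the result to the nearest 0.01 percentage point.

-2.61%

Cumulative inflation factor: 1.0828 × 1.0115 × 1.035 × 1.072 × 1.058 × 1.085 × 1.0673 ≈ 1.48885.
Nominal growth factor: 1.23700. Real growth factor = 1.23700 / 1.48885 ≈ 0.83084.
Annualized: 0.83084^(1/7) − 1 ≈ -0.02613.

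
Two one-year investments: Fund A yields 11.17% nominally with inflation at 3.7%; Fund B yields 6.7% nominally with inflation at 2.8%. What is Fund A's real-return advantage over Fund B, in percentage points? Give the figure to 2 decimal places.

Fund A real return: 1.1117/1.037 − 1 = 7.203%.
Fund B real return: 1.067/1.028 − 1 = 3.794%.
Difference: 7.203 − 3.794 = 3.409 pp.

3.41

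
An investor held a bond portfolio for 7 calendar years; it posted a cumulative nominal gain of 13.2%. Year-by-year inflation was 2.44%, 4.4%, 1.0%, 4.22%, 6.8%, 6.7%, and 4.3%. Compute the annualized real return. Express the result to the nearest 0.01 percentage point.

Cumulative inflation factor: 1.0244 × 1.044 × 1.010 × 1.0422 × 1.068 × 1.067 × 1.043 ≈ 1.33802.
Nominal growth factor: 1.13200. Real growth factor = 1.13200 / 1.33802 ≈ 0.84603.
Annualized: 0.84603^(1/7) − 1 ≈ -0.02360.

-2.36%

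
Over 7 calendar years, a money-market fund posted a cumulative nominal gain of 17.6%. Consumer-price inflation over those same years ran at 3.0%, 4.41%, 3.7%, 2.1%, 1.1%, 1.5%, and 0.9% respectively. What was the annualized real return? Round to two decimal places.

-0.04%

Cumulative inflation factor: 1.030 × 1.0441 × 1.037 × 1.021 × 1.011 × 1.015 × 1.009 ≈ 1.17894.
Nominal growth factor: 1.17600. Real growth factor = 1.17600 / 1.17894 ≈ 0.99751.
Annualized: 0.99751^(1/7) − 1 ≈ -0.00036.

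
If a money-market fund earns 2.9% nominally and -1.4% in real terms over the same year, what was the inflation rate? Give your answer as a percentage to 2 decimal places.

From (1+r_nom) = (1+r_real)(1+π), we get 1+π = (1 + 2.9%)/(1 − 1.4%) = 1.029/0.986 ≈ 1.04361.
So π ≈ 4.3611%.

4.36%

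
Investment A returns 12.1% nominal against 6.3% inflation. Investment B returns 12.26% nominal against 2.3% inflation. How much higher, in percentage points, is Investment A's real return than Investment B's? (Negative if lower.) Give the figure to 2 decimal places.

Investment A real return: 1.121/1.063 − 1 = 5.456%.
Investment B real return: 1.1226/1.023 − 1 = 9.736%.
Difference: 5.456 − 9.736 = -4.280 pp.

-4.28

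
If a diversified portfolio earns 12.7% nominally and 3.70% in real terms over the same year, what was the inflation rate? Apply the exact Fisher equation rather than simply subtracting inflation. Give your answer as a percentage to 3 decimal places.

8.679%

From (1+r_nom) = (1+r_real)(1+π), we get 1+π = (1 + 12.7%)/(1 + 3.70%) = 1.127/1.0370 ≈ 1.08679.
So π ≈ 8.6789%.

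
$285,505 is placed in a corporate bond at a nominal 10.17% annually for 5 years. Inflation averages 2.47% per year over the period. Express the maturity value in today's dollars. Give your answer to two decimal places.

Nominal value at maturity: $285,505 × (1 + 10.17%)^5 ≈ $463,372.72.
Price-level factor over 5 years: (1 + 2.47%)^5 ≈ 1.1297534625.
The maturity value deflated by that factor is the answer in today's purchasing power.

$410,153.84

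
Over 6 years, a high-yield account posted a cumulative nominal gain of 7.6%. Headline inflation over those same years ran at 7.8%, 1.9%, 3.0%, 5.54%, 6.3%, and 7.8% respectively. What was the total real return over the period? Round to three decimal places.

Cumulative inflation factor: 1.078 × 1.019 × 1.030 × 1.0554 × 1.063 × 1.078 ≈ 1.36836.
Nominal growth factor: 1.07600. Real growth factor = 1.07600 / 1.36836 ≈ 0.78634.
Total real return ≈ -21.3655%.

-21.366%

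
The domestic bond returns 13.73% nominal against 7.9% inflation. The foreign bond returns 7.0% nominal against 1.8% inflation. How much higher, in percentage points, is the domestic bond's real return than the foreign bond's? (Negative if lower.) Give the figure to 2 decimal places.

The domestic bond real return: 1.1373/1.079 − 1 = 5.403%.
The foreign bond real return: 1.070/1.018 − 1 = 5.108%.
Difference: 5.403 − 5.108 = 0.295 pp.

0.30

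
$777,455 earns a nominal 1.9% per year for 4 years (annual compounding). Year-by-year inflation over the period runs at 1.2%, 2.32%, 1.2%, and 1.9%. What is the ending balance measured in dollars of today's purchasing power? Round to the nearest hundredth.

Nominal value at maturity: $777,455 × (1 + 1.9%)^4 ≈ $838,246.98.
Price-level factor over 4 years: 1.012 × 1.0232 × 1.012 × 1.019 ≈ 1.0678143195.
Dividing the nominal maturity value by the price-level factor gives the value in today's money.

$785,011.93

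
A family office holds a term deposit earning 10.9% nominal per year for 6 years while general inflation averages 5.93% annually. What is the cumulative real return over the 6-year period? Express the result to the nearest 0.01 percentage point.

31.67%

The annual real rate is (1+10.9%)/(1+5.93%) − 1 = 4.6918%.
Compounded over 6 years: (1 + 0.046918)^6 − 1 ≈ 0.31667.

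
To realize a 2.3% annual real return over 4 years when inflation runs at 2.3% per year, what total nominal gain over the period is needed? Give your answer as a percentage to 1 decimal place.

Required annual nominal rate: (1+2.3%)(1+2.3%) − 1 = 4.6529%.
Cumulative over 4 years: (1 + 0.046529)^4 − 1 ≈ 0.19951.

20.0%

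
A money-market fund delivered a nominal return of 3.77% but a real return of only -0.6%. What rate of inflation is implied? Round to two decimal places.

From (1+r_nom) = (1+r_real)(1+π), we get 1+π = (1 + 3.77%)/(1 − 0.6%) = 1.0377/0.994 ≈ 1.04396.
So π ≈ 4.3964%.

4.40%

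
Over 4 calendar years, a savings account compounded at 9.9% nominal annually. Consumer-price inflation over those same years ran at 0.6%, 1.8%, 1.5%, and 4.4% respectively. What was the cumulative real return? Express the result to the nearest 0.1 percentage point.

34.4%

Cumulative inflation factor: 1.006 × 1.018 × 1.015 × 1.044 ≈ 1.08521.
Nominal growth factor: 1.45878. Real growth factor = 1.45878 / 1.08521 ≈ 1.34425.
Total real return ≈ 34.4245%.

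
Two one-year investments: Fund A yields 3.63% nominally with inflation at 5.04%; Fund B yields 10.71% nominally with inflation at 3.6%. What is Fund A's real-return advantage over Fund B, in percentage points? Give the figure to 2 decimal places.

-8.21

Fund A real return: 1.0363/1.0504 − 1 = -1.342%.
Fund B real return: 1.1071/1.036 − 1 = 6.863%.
Difference: -1.342 − 6.863 = -8.205 pp.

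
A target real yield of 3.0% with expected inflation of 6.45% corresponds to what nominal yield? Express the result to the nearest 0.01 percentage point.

9.64%

By the Fisher equation, 1 + r_nom = (1 + 3.0%)(1 + 6.45%) = 1.030 × 1.0645 = 1.096435.
So r_nom = 9.6435%.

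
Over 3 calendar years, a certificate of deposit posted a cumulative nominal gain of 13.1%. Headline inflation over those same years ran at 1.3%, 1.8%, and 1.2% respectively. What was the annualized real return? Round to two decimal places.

2.72%

Cumulative inflation factor: 1.013 × 1.018 × 1.012 ≈ 1.04361.
Nominal growth factor: 1.13100. Real growth factor = 1.13100 / 1.04361 ≈ 1.08374.
Annualized: 1.08374^(1/3) − 1 ≈ 0.02717.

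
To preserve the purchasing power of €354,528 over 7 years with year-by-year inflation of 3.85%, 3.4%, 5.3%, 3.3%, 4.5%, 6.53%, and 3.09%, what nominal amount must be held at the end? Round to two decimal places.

€475,237.86

Cumulative price-level factor: 1.0385 × 1.034 × 1.053 × 1.033 × 1.045 × 1.0653 × 1.0309 ≈ 1.3404804653.
Multiplying €354,528 by the price-level factor gives the future nominal sum.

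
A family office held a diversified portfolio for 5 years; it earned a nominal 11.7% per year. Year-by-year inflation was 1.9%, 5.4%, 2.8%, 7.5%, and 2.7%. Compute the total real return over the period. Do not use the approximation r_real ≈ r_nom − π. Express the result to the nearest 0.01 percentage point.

Cumulative inflation factor: 1.019 × 1.054 × 1.028 × 1.075 × 1.027 ≈ 1.21895.
Nominal growth factor: 1.73886. Real growth factor = 1.73886 / 1.21895 ≈ 1.42652.
Total real return ≈ 42.6524%.

42.65%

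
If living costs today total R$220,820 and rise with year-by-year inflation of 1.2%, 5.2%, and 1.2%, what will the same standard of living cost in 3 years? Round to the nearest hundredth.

R$237,911.35

Cumulative price-level factor: 1.012 × 1.052 × 1.012 = 1.077399488.
The nominal amount required is R$220,820 scaled up by that factor.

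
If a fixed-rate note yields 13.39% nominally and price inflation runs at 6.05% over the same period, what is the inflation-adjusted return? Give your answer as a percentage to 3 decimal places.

Real return via the Fisher equation: (1 + 13.39%)/(1 + 6.05%) − 1 = 1.1339/1.0605 − 1 ≈ 0.06921.

6.921%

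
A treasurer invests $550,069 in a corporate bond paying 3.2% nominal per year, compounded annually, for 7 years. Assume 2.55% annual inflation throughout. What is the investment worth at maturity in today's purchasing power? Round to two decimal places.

$574,943.80

Nominal value at maturity: $550,069 × (1 + 3.2%)^7 ≈ $685,764.58.
Price-level factor over 7 years: (1 + 2.55%)^7 ≈ 1.1927506254.
The maturity value deflated by that factor is the answer in today's purchasing power.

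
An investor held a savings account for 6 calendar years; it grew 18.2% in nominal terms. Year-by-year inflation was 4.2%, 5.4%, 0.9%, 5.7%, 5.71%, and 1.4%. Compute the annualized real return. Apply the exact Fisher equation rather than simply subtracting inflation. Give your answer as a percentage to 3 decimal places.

Cumulative inflation factor: 1.042 × 1.054 × 1.009 × 1.057 × 1.0571 × 1.014 ≈ 1.25553.
Nominal growth factor: 1.18200. Real growth factor = 1.18200 / 1.25553 ≈ 0.94143.
Annualized: 0.94143^(1/6) − 1 ≈ -0.01001.

-1.001%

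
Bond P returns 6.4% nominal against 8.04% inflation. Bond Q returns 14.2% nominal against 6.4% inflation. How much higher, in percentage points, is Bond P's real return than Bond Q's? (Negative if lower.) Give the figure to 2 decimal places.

Bond P real return: 1.064/1.0804 − 1 = -1.518%.
Bond Q real return: 1.142/1.064 − 1 = 7.331%.
Difference: -1.518 − 7.331 = -8.849 pp.

-8.85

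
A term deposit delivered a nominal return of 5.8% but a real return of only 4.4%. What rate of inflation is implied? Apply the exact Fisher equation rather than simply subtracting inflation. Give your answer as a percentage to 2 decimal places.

From (1+r_nom) = (1+r_real)(1+π), we get 1+π = (1 + 5.8%)/(1 + 4.4%) = 1.058/1.044 ≈ 1.01341.
So π ≈ 1.3410%.

1.34%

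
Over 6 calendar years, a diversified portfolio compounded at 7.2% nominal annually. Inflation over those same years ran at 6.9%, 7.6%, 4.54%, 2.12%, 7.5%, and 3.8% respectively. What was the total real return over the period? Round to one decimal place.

Cumulative inflation factor: 1.069 × 1.076 × 1.0454 × 1.0212 × 1.075 × 1.038 ≈ 1.37022.
Nominal growth factor: 1.51764. Real growth factor = 1.51764 / 1.37022 ≈ 1.10759.
Total real return ≈ 10.7592%.

10.8%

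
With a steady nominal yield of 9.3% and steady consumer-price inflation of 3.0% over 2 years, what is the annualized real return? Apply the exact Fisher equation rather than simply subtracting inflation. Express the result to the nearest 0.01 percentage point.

6.12%

With constant rates the annual real return is the same each year: (1+9.3%)/(1+3.0%) − 1 = 0.06117.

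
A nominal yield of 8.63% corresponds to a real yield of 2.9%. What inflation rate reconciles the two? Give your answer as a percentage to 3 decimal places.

5.569%

From (1+r_nom) = (1+r_real)(1+π), we get 1+π = (1 + 8.63%)/(1 + 2.9%) = 1.0863/1.029 ≈ 1.05569.
So π ≈ 5.5685%.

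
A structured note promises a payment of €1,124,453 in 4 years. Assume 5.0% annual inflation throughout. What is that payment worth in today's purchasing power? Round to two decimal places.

€925,090.27

Price-level factor over 4 years: (1 + 5.0%)^4 = 1.21550625.
Purchasing power today: €1,124,453 divided by that factor.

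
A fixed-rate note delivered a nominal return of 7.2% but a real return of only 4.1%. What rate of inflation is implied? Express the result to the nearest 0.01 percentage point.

From (1+r_nom) = (1+r_real)(1+π), we get 1+π = (1 + 7.2%)/(1 + 4.1%) = 1.072/1.041 ≈ 1.02978.
So π ≈ 2.9779%.

2.98%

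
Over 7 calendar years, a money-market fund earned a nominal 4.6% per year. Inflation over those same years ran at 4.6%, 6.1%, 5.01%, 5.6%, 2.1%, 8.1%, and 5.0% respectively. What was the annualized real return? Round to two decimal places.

Cumulative inflation factor: 1.046 × 1.061 × 1.0501 × 1.056 × 1.021 × 1.081 × 1.050 ≈ 1.42621.
Nominal growth factor: 1.37000. Real growth factor = 1.37000 / 1.42621 ≈ 0.96059.
Annualized: 0.96059^(1/7) − 1 ≈ -0.00573.

-0.57%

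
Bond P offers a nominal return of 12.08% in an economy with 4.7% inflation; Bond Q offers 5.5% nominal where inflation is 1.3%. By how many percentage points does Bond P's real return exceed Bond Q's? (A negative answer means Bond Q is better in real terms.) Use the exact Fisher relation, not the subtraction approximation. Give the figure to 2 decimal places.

Bond P real return: 1.1208/1.047 − 1 = 7.049%.
Bond Q real return: 1.055/1.013 − 1 = 4.146%.
Difference: 7.049 − 4.146 = 2.903 pp.

2.90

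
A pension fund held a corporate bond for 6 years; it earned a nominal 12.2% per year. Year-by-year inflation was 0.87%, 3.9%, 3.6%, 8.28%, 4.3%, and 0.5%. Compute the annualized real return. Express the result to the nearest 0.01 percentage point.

Cumulative inflation factor: 1.0087 × 1.039 × 1.036 × 1.0828 × 1.043 × 1.005 ≈ 1.23236.
Nominal growth factor: 1.99507. Real growth factor = 1.99507 / 1.23236 ≈ 1.61890.
Annualized: 1.61890^(1/6) − 1 ≈ 0.08360.

8.36%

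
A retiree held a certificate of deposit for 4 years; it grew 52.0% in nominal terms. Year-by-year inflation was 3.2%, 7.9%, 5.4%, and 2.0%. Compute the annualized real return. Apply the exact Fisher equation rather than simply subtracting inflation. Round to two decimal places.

6.15%

Cumulative inflation factor: 1.032 × 1.079 × 1.054 × 1.020 ≈ 1.19713.
Nominal growth factor: 1.52000. Real growth factor = 1.52000 / 1.19713 ≈ 1.26970.
Annualized: 1.26970^(1/4) − 1 ≈ 0.06151.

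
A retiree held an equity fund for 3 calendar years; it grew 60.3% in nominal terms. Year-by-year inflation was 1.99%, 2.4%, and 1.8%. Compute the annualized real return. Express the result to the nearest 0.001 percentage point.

Cumulative inflation factor: 1.0199 × 1.024 × 1.018 ≈ 1.06318.
Nominal growth factor: 1.60300. Real growth factor = 1.60300 / 1.06318 ≈ 1.50775.
Annualized: 1.50775^(1/3) − 1 ≈ 0.14668.

14.668%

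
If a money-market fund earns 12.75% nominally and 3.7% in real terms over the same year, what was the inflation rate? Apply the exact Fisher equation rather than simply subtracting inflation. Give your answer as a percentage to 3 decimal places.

8.727%

From (1+r_nom) = (1+r_real)(1+π), we get 1+π = (1 + 12.75%)/(1 + 3.7%) = 1.1275/1.037 ≈ 1.08727.
So π ≈ 8.7271%.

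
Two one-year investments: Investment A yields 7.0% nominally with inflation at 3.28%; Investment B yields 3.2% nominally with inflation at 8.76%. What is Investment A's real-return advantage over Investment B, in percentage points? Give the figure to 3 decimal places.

8.714

Investment A real return: 1.070/1.0328 − 1 = 3.6019%.
Investment B real return: 1.032/1.0876 − 1 = -5.1122%.
Difference: 3.6019 − (-5.1122) = 8.7141 pp.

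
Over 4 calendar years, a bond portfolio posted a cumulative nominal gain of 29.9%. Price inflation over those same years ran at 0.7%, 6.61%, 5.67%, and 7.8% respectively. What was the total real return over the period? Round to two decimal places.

Cumulative inflation factor: 1.007 × 1.0661 × 1.0567 × 1.078 ≈ 1.22292.
Nominal growth factor: 1.29900. Real growth factor = 1.29900 / 1.22292 ≈ 1.06221.
Total real return ≈ 6.2212%.

6.22%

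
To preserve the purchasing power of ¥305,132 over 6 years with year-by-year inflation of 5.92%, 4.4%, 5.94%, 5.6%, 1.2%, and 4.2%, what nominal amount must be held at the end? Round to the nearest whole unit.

Cumulative price-level factor: 1.0592 × 1.044 × 1.0594 × 1.056 × 1.012 × 1.042 ≈ 1.3045195411.
Multiplying ¥305,132 by the price-level factor gives the future nominal sum.

¥398,051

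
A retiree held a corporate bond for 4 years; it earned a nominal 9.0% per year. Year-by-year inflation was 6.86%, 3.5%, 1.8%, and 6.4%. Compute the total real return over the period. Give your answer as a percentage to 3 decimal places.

17.831%

Cumulative inflation factor: 1.0686 × 1.035 × 1.018 × 1.064 ≈ 1.19797.
Nominal growth factor: 1.41158. Real growth factor = 1.41158 / 1.19797 ≈ 1.17831.
Total real return ≈ 17.8314%.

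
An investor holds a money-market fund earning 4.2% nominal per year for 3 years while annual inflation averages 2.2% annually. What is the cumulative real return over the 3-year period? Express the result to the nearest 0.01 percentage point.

The annual real rate is (1+4.2%)/(1+2.2%) − 1 = 1.9569%.
Compounded over 3 years: (1 + 0.019569)^3 − 1 ≈ 0.05986.

5.99%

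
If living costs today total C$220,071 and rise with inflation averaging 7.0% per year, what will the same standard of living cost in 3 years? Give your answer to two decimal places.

C$269,596.44

Cumulative price-level factor: (1+7.0%)^3 = 1.225043.
The nominal amount required is C$220,071 scaled up by that factor.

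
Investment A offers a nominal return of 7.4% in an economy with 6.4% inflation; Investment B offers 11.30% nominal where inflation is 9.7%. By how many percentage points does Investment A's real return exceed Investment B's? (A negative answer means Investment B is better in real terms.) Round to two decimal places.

Investment A real return: 1.074/1.064 − 1 = 0.940%.
Investment B real return: 1.1130/1.097 − 1 = 1.459%.
Difference: 0.940 − 1.459 = -0.519 pp.

-0.52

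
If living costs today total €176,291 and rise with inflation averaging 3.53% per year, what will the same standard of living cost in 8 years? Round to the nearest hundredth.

Cumulative price-level factor: (1+3.53%)^8 ≈ 1.3198656067.
The nominal amount required is €176,291 scaled up by that factor.

€232,680.43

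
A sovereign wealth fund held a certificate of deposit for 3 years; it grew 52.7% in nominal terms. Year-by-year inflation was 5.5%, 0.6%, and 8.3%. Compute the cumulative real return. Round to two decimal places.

32.85%

Cumulative inflation factor: 1.055 × 1.006 × 1.083 ≈ 1.14942.
Nominal growth factor: 1.52700. Real growth factor = 1.52700 / 1.14942 ≈ 1.32850.
Total real return ≈ 32.8496%.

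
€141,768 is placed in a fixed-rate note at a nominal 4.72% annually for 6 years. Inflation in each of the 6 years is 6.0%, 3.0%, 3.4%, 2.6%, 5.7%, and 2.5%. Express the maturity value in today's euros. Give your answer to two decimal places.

Nominal value at maturity: €141,768 × (1 + 4.72%)^6 ≈ €186,963.15.
Price-level factor over 6 years: 1.060 × 1.030 × 1.034 × 1.026 × 1.057 × 1.025 ≈ 1.2549020888.
The maturity value deflated by that factor is the answer in today's purchasing power.

€148,986.24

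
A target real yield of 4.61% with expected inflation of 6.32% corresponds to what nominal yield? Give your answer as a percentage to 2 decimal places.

11.22%

By the Fisher equation, 1 + r_nom = (1 + 4.61%)(1 + 6.32%) = 1.0461 × 1.0632 = 1.11221352.
So r_nom = 11.221352%.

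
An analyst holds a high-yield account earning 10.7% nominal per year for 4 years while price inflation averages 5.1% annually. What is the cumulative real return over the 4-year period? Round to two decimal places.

23.08%

The annual real rate is (1+10.7%)/(1+5.1%) − 1 = 5.3283%.
Compounded over 4 years: (1 + 0.053283)^4 − 1 ≈ 0.23078.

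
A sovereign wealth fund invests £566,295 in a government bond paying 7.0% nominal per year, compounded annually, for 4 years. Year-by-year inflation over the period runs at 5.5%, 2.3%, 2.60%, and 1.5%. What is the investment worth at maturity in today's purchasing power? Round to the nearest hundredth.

Nominal value at maturity: £566,295 × (1 + 7.0%)^4 ≈ £742,297.23.
Price-level factor over 4 years: 1.055 × 1.023 × 1.0260 × 1.015 ≈ 1.1239357784.
Dividing the nominal maturity value by the price-level factor gives the value in today's money.

£660,444.52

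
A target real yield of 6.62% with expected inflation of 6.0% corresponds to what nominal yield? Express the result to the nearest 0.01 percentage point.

13.02%

By the Fisher equation, 1 + r_nom = (1 + 6.62%)(1 + 6.0%) = 1.0662 × 1.060 = 1.130172.
So r_nom = 13.0172%.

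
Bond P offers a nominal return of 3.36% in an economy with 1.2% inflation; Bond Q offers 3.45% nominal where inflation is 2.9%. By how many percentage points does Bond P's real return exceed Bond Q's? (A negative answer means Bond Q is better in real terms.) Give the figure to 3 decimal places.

1.600

Bond P real return: 1.0336/1.012 − 1 = 2.1344%.
Bond Q real return: 1.0345/1.029 − 1 = 0.5345%.
Difference: 2.1344 − 0.5345 = 1.5999 pp.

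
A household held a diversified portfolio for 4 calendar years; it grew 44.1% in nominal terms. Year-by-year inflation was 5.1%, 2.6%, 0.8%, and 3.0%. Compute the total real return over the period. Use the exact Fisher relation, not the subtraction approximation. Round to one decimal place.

28.7%

Cumulative inflation factor: 1.051 × 1.026 × 1.008 × 1.030 ≈ 1.11956.
Nominal growth factor: 1.44100. Real growth factor = 1.44100 / 1.11956 ≈ 1.28711.
Total real return ≈ 28.7111%.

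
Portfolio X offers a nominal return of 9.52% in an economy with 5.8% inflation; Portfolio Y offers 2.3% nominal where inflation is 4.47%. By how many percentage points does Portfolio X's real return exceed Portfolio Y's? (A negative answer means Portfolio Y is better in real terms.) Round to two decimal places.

Portfolio X real return: 1.0952/1.058 − 1 = 3.516%.
Portfolio Y real return: 1.023/1.0447 − 1 = -2.077%.
Difference: 3.516 − (-2.077) = 5.593 pp.

5.59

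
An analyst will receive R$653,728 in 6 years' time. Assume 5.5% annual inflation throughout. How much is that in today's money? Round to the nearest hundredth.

Price-level factor over 6 years: (1 + 5.5%)^6 ≈ 1.3788428068.
Purchasing power today: R$653,728 divided by that factor.

R$474,113.51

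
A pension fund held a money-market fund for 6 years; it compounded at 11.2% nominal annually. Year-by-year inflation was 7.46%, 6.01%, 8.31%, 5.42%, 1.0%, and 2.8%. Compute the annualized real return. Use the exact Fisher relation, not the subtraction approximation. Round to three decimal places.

5.768%

Cumulative inflation factor: 1.0746 × 1.0601 × 1.0831 × 1.0542 × 1.010 × 1.028 ≈ 1.35052.
Nominal growth factor: 1.89073. Real growth factor = 1.89073 / 1.35052 ≈ 1.40000.
Annualized: 1.40000^(1/6) − 1 ≈ 0.05768.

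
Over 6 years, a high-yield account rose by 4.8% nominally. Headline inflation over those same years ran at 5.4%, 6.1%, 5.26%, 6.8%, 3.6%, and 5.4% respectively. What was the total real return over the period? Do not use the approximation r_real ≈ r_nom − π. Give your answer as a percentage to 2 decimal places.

-23.66%

Cumulative inflation factor: 1.054 × 1.061 × 1.0526 × 1.068 × 1.036 × 1.054 ≈ 1.37275.
Nominal growth factor: 1.04800. Real growth factor = 1.04800 / 1.37275 ≈ 0.76343.
Total real return ≈ -23.6568%.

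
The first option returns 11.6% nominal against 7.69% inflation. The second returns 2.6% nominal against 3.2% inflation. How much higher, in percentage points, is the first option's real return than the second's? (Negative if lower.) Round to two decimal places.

4.21

The first option real return: 1.116/1.0769 − 1 = 3.631%.
The second real return: 1.026/1.032 − 1 = -0.581%.
Difference: 3.631 − (-0.581) = 4.212 pp.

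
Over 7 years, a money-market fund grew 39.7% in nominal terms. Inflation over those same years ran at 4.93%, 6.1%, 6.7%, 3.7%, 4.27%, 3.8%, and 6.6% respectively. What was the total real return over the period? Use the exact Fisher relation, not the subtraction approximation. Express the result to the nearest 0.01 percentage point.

-1.71%

Cumulative inflation factor: 1.0493 × 1.061 × 1.067 × 1.037 × 1.0427 × 1.038 × 1.066 ≈ 1.42126.
Nominal growth factor: 1.39700. Real growth factor = 1.39700 / 1.42126 ≈ 0.98293.
Total real return ≈ -1.7066%.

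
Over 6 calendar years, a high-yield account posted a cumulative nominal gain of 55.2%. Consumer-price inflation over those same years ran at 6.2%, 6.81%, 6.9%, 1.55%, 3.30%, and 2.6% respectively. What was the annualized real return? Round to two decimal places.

Cumulative inflation factor: 1.062 × 1.0681 × 1.069 × 1.0155 × 1.0330 × 1.026 ≈ 1.30509.
Nominal growth factor: 1.55200. Real growth factor = 1.55200 / 1.30509 ≈ 1.18919.
Annualized: 1.18919^(1/6) − 1 ≈ 0.02930.

2.93%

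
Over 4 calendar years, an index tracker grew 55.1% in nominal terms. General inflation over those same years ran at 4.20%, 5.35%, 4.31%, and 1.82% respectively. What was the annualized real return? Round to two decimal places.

Cumulative inflation factor: 1.0420 × 1.0535 × 1.0431 × 1.0182 ≈ 1.16590.
Nominal growth factor: 1.55100. Real growth factor = 1.55100 / 1.16590 ≈ 1.33030.
Annualized: 1.33030^(1/4) − 1 ≈ 0.07396.

7.40%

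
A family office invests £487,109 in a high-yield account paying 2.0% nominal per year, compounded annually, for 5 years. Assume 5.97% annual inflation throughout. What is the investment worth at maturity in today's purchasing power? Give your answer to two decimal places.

£402,450.38

Nominal value at maturity: £487,109 × (1 + 2.0%)^5 ≈ £537,807.70.
Price-level factor over 5 years: (1 + 5.97%)^5 ≈ 1.3363329338.
Dividing the nominal maturity value by the price-level factor gives the value in today's money.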